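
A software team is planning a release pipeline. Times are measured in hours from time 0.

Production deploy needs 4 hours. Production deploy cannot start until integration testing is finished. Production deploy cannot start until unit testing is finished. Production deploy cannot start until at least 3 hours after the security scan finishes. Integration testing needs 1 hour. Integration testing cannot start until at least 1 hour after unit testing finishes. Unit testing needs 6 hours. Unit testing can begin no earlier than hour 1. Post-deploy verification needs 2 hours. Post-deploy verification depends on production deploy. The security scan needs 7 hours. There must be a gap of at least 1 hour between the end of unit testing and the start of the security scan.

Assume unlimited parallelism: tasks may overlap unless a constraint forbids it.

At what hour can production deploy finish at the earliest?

22

After its own release at hour 1, unit testing can start at hour 1 and finishes at hour 7.
The security scan cannot begin until unit testing (finishes hour 7, plus 1-hour gap → hour 8). It runs from hour 8 to 8 + 7 = hour 15.
After unit testing (finishes hour 7, plus 1-hour gap → hour 8), integration testing can start at hour 8 and finishes at hour 9.
For production deploy: integration testing (finishes hour 9); unit testing (finishes hour 7); the security scan (finishes hour 15, plus 3-hour gap → hour 18). Taking the maximum gives a start of hour 18, and it finishes at 18 + 4 = hour 22.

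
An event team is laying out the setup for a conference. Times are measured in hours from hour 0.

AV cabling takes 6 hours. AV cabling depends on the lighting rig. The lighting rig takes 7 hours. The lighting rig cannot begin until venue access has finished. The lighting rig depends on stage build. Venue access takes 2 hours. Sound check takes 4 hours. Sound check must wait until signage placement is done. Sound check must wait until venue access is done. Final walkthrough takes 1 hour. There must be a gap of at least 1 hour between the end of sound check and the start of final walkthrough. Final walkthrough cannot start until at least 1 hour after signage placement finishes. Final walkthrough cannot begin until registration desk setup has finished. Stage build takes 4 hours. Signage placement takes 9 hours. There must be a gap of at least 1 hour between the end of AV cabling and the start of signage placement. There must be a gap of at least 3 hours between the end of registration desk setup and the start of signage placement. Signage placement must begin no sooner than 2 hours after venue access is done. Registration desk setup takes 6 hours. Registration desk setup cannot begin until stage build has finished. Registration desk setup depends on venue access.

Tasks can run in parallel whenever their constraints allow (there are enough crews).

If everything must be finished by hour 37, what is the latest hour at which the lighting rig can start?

Final walkthrough must finish by hour 37; it takes 1 hour, so it must start by 37 − 1 = hour 36.
Sound check must finish before final walkthrough (must start by hour 36, minus 1-hour gap → hour 35). With a 4-hour duration, sound check must start by 35 − 4 = hour 31.
For signage placement: sound check (must start by hour 31); final walkthrough (must start by hour 36, minus 1-hour gap → hour 35). The most restrictive is hour 31; with a 9-hour duration, signage placement must start by hour 22.
AV cabling must finish before signage placement (must start by hour 22, minus 1-hour gap → hour 21). With a 6-hour duration, AV cabling must start by 21 − 6 = hour 15.
Since AV cabling (must start by hour 15) depends on it, the lighting rig must finish by hour 15. Backing off its 7-hour duration gives a latest start of hour 8.

8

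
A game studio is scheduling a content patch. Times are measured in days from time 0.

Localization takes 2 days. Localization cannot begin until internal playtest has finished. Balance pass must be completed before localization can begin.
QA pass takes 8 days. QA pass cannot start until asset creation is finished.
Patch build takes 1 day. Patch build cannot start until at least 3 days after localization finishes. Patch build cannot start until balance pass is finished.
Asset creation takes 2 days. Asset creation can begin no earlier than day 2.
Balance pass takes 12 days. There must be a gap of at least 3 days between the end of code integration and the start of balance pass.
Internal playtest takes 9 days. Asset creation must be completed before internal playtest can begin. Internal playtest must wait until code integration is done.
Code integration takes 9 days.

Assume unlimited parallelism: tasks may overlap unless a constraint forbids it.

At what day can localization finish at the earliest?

26

Code integration has no prerequisites, so it starts at day 0 and finishes at day 9.
Balance pass waits on code integration (finishes day 9, plus 3-day gap → day 12), so it starts at day 12 and finishes at 12 + 12 = day 24.
After its own release at day 2, asset creation can start at day 2 and finishes at day 4.
Internal playtest has to wait for asset creation (finishes day 4); code integration (finishes day 9). The latest of these is day 9, so internal playtest runs day 9 to 9 + 9 = day 18.
Localization has to wait for internal playtest (finishes day 18); balance pass (finishes day 24). The latest of these is day 24, so localization runs day 24 to 24 + 2 = day 26.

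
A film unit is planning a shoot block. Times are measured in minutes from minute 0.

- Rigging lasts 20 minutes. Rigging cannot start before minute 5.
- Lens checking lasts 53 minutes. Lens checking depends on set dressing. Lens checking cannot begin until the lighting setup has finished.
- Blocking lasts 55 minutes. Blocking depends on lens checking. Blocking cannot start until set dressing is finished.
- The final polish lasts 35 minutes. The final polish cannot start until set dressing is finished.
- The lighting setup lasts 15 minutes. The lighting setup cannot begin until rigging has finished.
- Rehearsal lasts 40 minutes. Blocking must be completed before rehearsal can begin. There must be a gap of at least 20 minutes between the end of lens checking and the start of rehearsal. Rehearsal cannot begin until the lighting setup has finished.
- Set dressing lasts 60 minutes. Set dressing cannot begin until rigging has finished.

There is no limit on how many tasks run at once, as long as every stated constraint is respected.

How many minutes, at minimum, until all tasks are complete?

Rigging cannot begin until its own release at minute 5. It runs from minute 5 to 5 + 20 = minute 25.
The lighting setup cannot begin until rigging (finishes minute 25). It runs from minute 25 to 25 + 15 = minute 40.
After rigging (finishes minute 25), set dressing can start at minute 25 and finishes at minute 85.
The final polish waits on set dressing (finishes minute 85), so it starts at minute 85 and finishes at 85 + 35 = minute 120.
Lens checking has to wait for set dressing (finishes minute 85); the lighting setup (finishes minute 40). The latest of these is minute 85, so lens checking runs minute 85 to 85 + 53 = minute 138.
Blocking cannot start until lens checking (finishes minute 138); set dressing (finishes minute 85). The controlling bound is minute 138, so blocking finishes at 138 + 55 = minute 193.
Rehearsal cannot start until blocking (finishes minute 193); lens checking (finishes minute 138, plus 20-minute gap → minute 158); the lighting setup (finishes minute 40). The controlling bound is minute 193, so rehearsal finishes at 193 + 40 = minute 233.
All tasks are finished once the last one completes. Finish times: Rigging at 25, Set dressing at 85, The lighting setup at 40, Lens checking at 138, Blocking at 193, Rehearsal at 233, The final polish at 120. The latest is minute 233.

233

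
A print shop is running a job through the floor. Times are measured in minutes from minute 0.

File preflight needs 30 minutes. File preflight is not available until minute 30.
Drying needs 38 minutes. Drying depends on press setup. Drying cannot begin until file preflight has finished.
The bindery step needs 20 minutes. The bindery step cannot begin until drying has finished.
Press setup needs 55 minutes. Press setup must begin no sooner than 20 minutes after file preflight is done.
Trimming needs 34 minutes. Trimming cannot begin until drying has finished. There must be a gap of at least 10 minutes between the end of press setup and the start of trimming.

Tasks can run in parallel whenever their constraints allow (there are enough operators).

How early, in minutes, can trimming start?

File preflight waits on its own release at minute 30, so it starts at minute 30 and finishes at 30 + 30 = minute 60.
Press setup waits on file preflight (finishes minute 60, plus 20-minute gap → minute 80), so it starts at minute 80 and finishes at 80 + 55 = minute 135.
For drying: press setup (finishes minute 135); file preflight (finishes minute 60). Taking the maximum gives a start of minute 135, and it finishes at 135 + 38 = minute 173.
Trimming waits on drying (finishes minute 173); press setup (finishes minute 135, plus 10-minute gap → minute 145). The latest of these is minute 173, which is the earliest trimming can start.

173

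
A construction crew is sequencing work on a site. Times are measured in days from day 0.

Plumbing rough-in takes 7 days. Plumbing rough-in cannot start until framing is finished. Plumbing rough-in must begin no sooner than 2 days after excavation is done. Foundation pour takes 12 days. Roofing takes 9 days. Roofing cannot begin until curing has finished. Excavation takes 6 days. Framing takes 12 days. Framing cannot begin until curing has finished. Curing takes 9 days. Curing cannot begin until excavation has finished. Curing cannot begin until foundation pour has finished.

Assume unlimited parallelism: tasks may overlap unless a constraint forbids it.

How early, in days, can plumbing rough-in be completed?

Foundation pour has no prerequisites, so it starts at day 0 and finishes at day 12.
Excavation can start immediately at day 0; it finishes at day 6.
Curing needs all of excavation (finishes day 6); foundation pour (finishes day 12). That puts its earliest start at day 12; it finishes at 12 + 9 = day 21.
Framing waits on curing (finishes day 21), so it starts at day 21 and finishes at 21 + 12 = day 33.
For plumbing rough-in: framing (finishes day 33); excavation (finishes day 6, plus 2-day gap → day 8). Taking the maximum gives a start of day 33, and it finishes at 33 + 7 = day 40.

40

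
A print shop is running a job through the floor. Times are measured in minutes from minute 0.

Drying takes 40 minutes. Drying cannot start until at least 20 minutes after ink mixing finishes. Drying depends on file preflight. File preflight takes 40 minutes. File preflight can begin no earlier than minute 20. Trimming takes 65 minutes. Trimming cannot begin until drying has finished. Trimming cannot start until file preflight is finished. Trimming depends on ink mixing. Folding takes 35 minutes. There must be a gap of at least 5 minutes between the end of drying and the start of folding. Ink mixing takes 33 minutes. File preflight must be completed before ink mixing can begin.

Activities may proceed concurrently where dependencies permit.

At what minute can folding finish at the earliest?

193

File preflight waits on its own release at minute 20, so it starts at minute 20 and finishes at 20 + 40 = minute 60.
Ink mixing cannot begin until file preflight (finishes minute 60). It runs from minute 60 to 60 + 33 = minute 93.
Drying has to wait for ink mixing (finishes minute 93, plus 20-minute gap → minute 113); file preflight (finishes minute 60). The latest of these is minute 113, so drying runs minute 113 to 113 + 40 = minute 153.
Folding cannot begin until drying (finishes minute 153, plus 5-minute gap → minute 158). It runs from minute 158 to 158 + 35 = minute 193.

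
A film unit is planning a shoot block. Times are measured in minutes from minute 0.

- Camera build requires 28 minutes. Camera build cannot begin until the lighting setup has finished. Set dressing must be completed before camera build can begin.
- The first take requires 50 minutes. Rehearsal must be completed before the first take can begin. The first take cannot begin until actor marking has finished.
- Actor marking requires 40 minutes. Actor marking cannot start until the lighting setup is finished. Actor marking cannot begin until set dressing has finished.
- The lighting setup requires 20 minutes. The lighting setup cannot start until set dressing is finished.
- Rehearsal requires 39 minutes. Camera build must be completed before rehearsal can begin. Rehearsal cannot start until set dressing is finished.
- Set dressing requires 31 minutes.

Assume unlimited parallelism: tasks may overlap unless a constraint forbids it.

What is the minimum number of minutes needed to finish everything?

168

Nothing blocks set dressing, so it runs from minute 0 to minute 31.
The lighting setup waits on set dressing (finishes minute 31), so it starts at minute 31 and finishes at 31 + 20 = minute 51.
For actor marking: the lighting setup (finishes minute 51); set dressing (finishes minute 31). Taking the maximum gives a start of minute 51, and it finishes at 51 + 40 = minute 91.
Camera build cannot start until the lighting setup (finishes minute 51); set dressing (finishes minute 31). The controlling bound is minute 51, so camera build finishes at 51 + 28 = minute 79.
Rehearsal has to wait for camera build (finishes minute 79); set dressing (finishes minute 31). The latest of these is minute 79, so rehearsal runs minute 79 to 79 + 39 = minute 118.
For the first take: rehearsal (finishes minute 118); actor marking (finishes minute 91). Taking the maximum gives a start of minute 118, and it finishes at 118 + 50 = minute 168.
All tasks are finished once the last one completes. Finish times: Set dressing at 31, The lighting setup at 51, Camera build at 79, Actor marking at 91, Rehearsal at 118, The first take at 168. The latest is minute 168.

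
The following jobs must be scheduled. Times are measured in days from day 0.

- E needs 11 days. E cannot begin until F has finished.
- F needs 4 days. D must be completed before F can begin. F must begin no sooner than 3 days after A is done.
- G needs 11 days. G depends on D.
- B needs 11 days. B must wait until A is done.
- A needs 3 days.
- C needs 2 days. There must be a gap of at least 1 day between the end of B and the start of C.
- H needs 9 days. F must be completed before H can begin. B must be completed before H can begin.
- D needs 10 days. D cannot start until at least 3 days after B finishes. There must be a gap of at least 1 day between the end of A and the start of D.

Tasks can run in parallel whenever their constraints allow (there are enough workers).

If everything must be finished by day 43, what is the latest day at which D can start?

18

E must finish by day 43; it takes 11 days, so it must start by 43 − 11 = day 32.
Nothing follows H; the deadline of day 43 is its only limit. It must start by 43 − 9 = day 34.
F feeds E (must start by day 32); H (must start by day 34). Taking the minimum, F must finish by day 32 and start by 32 − 4 = day 28.
G must finish by day 43; it takes 11 days, so it must start by 43 − 11 = day 32.
For D: F (must start by day 28); G (must start by day 32). The most restrictive is day 28; with a 10-day duration, D must start by day 18.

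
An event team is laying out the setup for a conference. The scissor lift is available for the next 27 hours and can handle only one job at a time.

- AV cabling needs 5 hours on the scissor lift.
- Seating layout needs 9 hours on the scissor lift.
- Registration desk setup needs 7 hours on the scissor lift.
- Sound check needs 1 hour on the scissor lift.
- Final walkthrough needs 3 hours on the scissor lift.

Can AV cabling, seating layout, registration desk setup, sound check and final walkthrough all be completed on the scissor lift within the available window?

Running back to back, the jobs need 5 + 9 + 7 + 1 + 3 = 25 hours on the scissor lift.
Since 25 ≤ 27, they fit within the window.

Yes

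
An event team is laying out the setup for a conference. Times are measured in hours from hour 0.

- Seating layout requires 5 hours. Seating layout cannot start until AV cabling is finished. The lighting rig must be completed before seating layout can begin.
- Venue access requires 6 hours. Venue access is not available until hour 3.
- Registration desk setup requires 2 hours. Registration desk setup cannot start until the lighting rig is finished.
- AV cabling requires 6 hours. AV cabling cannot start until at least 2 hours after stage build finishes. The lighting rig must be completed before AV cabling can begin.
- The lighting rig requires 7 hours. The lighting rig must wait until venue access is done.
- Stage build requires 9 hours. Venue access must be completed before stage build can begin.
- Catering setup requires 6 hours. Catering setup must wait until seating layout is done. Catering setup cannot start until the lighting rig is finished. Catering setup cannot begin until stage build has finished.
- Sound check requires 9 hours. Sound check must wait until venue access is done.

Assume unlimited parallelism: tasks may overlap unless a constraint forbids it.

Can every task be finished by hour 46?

Yes

Venue access cannot begin until its own release at hour 3. It runs from hour 3 to 3 + 6 = hour 9.
Sound check cannot begin until venue access (finishes hour 9). It runs from hour 9 to 9 + 9 = hour 18.
After venue access (finishes hour 9), the lighting rig can start at hour 9 and finishes at hour 16.
After the lighting rig (finishes hour 16), registration desk setup can start at hour 16 and finishes at hour 18.
Stage build waits on venue access (finishes hour 9), so it starts at hour 9 and finishes at 9 + 9 = hour 18.
For AV cabling: stage build (finishes hour 18, plus 2-hour gap → hour 20); the lighting rig (finishes hour 16). Taking the maximum gives a start of hour 20, and it finishes at 20 + 6 = hour 26.
Seating layout needs all of AV cabling (finishes hour 26); the lighting rig (finishes hour 16). That puts its earliest start at hour 26; it finishes at 26 + 5 = hour 31.
For catering setup: seating layout (finishes hour 31); the lighting rig (finishes hour 16); stage build (finishes hour 18). Taking the maximum gives a start of hour 31, and it finishes at 31 + 6 = hour 37.
Every task is finished by hour 37, which is no later than the deadline of 46, so the schedule is feasible.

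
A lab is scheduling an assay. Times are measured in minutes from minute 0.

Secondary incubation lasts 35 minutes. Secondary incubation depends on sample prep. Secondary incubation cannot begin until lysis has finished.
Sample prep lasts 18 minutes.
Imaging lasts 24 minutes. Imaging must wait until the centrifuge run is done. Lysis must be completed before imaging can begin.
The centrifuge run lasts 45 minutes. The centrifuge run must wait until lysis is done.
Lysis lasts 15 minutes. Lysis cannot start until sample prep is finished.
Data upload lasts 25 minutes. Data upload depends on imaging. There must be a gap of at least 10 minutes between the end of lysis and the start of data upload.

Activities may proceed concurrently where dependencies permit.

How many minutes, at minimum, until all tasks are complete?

127

Sample prep has no prerequisites, so it starts at minute 0 and finishes at minute 18.
Lysis cannot begin until sample prep (finishes minute 18). It runs from minute 18 to 18 + 15 = minute 33.
For secondary incubation: sample prep (finishes minute 18); lysis (finishes minute 33). Taking the maximum gives a start of minute 33, and it finishes at 33 + 35 = minute 68.
After lysis (finishes minute 33), the centrifuge run can start at minute 33 and finishes at minute 78.
Imaging needs all of the centrifuge run (finishes minute 78); lysis (finishes minute 33). That puts its earliest start at minute 78; it finishes at 78 + 24 = minute 102.
Data upload cannot start until imaging (finishes minute 102); lysis (finishes minute 33, plus 10-minute gap → minute 43). The controlling bound is minute 102, so data upload finishes at 102 + 25 = minute 127.
All tasks are finished once the last one completes. Finish times: Sample prep at 18, Lysis at 33, The centrifuge run at 78, Secondary incubation at 68, Imaging at 102, Data upload at 127. The latest is minute 127.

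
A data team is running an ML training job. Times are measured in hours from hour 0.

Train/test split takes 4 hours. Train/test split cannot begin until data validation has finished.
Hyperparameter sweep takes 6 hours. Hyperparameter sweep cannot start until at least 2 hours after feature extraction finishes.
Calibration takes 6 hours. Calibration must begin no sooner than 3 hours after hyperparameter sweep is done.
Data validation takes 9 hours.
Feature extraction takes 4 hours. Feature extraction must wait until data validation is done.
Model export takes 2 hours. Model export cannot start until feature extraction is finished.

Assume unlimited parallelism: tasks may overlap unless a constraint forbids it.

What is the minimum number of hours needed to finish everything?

30

Data validation can start immediately at hour 0; it finishes at hour 9.
After data validation (finishes hour 9), train/test split can start at hour 9 and finishes at hour 13.
Feature extraction waits on data validation (finishes hour 9), so it starts at hour 9 and finishes at 9 + 4 = hour 13.
Model export cannot begin until feature extraction (finishes hour 13). It runs from hour 13 to 13 + 2 = hour 15.
After feature extraction (finishes hour 13, plus 2-hour gap → hour 15), hyperparameter sweep can start at hour 15 and finishes at hour 21.
After hyperparameter sweep (finishes hour 21, plus 3-hour gap → hour 24), calibration can start at hour 24 and finishes at hour 30.
All tasks are finished once the last one completes. Finish times: Data validation at 9, Feature extraction at 13, Train/test split at 13, Hyperparameter sweep at 21, Calibration at 30, Model export at 15. The latest is hour 30.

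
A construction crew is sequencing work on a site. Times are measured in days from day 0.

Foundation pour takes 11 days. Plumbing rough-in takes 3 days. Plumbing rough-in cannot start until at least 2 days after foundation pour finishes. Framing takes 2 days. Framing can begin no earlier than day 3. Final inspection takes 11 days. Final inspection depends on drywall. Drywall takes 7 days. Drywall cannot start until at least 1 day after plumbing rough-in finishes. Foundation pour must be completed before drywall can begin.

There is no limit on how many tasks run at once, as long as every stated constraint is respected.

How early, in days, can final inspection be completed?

35

Foundation pour has no prerequisites, so it starts at day 0 and finishes at day 11.
Plumbing rough-in waits on foundation pour (finishes day 11, plus 2-day gap → day 13), so it starts at day 13 and finishes at 13 + 3 = day 16.
Drywall cannot start until plumbing rough-in (finishes day 16, plus 1-day gap → day 17); foundation pour (finishes day 11). The controlling bound is day 17, so drywall finishes at 17 + 7 = day 24.
After drywall (finishes day 24), final inspection can start at day 24 and finishes at day 35.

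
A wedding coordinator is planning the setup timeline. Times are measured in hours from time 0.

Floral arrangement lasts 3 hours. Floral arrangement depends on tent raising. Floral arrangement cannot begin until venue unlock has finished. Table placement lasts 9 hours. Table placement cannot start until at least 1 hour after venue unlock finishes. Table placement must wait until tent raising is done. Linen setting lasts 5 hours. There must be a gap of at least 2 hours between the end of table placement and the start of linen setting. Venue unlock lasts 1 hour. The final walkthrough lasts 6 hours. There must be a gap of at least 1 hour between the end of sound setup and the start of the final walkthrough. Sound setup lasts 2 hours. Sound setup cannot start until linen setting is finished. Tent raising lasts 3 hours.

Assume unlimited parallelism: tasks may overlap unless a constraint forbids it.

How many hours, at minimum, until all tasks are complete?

28

Nothing blocks tent raising, so it runs from hour 0 to hour 3.
Venue unlock has no prerequisites, so it starts at hour 0 and finishes at hour 1.
Floral arrangement has to wait for tent raising (finishes hour 3); venue unlock (finishes hour 1). The latest of these is hour 3, so floral arrangement runs hour 3 to 3 + 3 = hour 6.
For table placement: venue unlock (finishes hour 1, plus 1-hour gap → hour 2); tent raising (finishes hour 3). Taking the maximum gives a start of hour 3, and it finishes at 3 + 9 = hour 12.
Linen setting cannot begin until table placement (finishes hour 12, plus 2-hour gap → hour 14). It runs from hour 14 to 14 + 5 = hour 19.
Sound setup cannot begin until linen setting (finishes hour 19). It runs from hour 19 to 19 + 2 = hour 21.
After sound setup (finishes hour 21, plus 1-hour gap → hour 22), the final walkthrough can start at hour 22 and finishes at hour 28.
All tasks are finished once the last one completes. Finish times: Venue unlock at 1, Tent raising at 3, Table placement at 12, Linen setting at 19, Floral arrangement at 6, Sound setup at 21, The final walkthrough at 28. The latest is hour 28.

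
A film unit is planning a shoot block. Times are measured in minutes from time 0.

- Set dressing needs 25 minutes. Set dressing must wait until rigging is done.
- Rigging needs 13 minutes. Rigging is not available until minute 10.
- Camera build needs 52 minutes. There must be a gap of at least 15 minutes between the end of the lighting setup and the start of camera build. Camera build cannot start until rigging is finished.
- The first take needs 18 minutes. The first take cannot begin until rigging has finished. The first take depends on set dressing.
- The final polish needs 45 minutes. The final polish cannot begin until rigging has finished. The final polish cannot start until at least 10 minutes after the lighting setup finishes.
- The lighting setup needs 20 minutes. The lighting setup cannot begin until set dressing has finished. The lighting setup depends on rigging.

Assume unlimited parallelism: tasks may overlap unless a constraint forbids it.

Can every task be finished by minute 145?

Yes

Rigging cannot begin until its own release at minute 10. It runs from minute 10 to 10 + 13 = minute 23.
After rigging (finishes minute 23), set dressing can start at minute 23 and finishes at minute 48.
For the first take: rigging (finishes minute 23); set dressing (finishes minute 48). Taking the maximum gives a start of minute 48, and it finishes at 48 + 18 = minute 66.
The lighting setup needs all of set dressing (finishes minute 48); rigging (finishes minute 23). That puts its earliest start at minute 48; it finishes at 48 + 20 = minute 68.
The final polish cannot start until rigging (finishes minute 23); the lighting setup (finishes minute 68, plus 10-minute gap → minute 78). The controlling bound is minute 78, so the final polish finishes at 78 + 45 = minute 123.
For camera build: the lighting setup (finishes minute 68, plus 15-minute gap → minute 83); rigging (finishes minute 23). Taking the maximum gives a start of minute 83, and it finishes at 83 + 52 = minute 135.
Every task is finished by minute 135, which is no later than the deadline of 145, so the schedule is feasible.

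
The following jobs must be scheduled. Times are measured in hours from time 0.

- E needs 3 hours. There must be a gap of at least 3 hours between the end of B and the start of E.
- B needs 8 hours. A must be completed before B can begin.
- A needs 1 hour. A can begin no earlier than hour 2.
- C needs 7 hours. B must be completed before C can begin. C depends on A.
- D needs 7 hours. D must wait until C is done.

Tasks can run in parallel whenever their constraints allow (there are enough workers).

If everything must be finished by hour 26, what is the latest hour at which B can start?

Nothing follows D; the deadline of hour 26 is its only limit. It must start by 26 − 7 = hour 19.
C has to be done before D (must start by hour 19). That means finishing by hour 19, i.e. starting by 19 − 7 = hour 12.
To finish by hour 26, E (duration 3) must start no later than hour 23.
B has several dependents: C (must start by hour 12); E (must start by hour 23, minus 3-hour gap → hour 20). The earliest of those limits is hour 12, so B must start by 12 − 8 = hour 4.

4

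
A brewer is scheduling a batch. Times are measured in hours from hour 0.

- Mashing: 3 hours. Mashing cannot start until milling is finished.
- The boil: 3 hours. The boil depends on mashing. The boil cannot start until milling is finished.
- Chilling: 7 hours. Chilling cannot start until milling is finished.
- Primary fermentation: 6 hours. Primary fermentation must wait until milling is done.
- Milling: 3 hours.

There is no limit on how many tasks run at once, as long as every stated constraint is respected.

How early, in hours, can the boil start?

6

Milling can start immediately at hour 0; it finishes at hour 3.
Mashing waits on milling (finishes hour 3), so it starts at hour 3 and finishes at 3 + 3 = hour 6.
The boil waits on mashing (finishes hour 6); milling (finishes hour 3). The latest of these is hour 6, which is the earliest the boil can start.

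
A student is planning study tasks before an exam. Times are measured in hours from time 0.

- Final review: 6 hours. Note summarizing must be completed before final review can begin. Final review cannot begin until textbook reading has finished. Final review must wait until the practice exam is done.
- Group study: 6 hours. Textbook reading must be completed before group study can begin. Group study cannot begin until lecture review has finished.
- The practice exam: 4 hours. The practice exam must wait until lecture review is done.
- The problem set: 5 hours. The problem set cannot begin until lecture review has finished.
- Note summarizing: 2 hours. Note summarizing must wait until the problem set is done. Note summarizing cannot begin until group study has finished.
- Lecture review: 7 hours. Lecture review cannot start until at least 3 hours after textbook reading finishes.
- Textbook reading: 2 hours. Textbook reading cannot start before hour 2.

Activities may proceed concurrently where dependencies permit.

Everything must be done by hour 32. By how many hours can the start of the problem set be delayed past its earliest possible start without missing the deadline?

Textbook reading waits on its own release at hour 2, so it starts at hour 2 and finishes at 2 + 2 = hour 4.
Lecture review cannot begin until textbook reading (finishes hour 4, plus 3-hour gap → hour 7). It runs from hour 7 to 7 + 7 = hour 14.
The problem set waits on lecture review (finishes hour 14), so it starts at hour 14 and finishes at 14 + 5 = hour 19.

Working backward from the deadline:
Nothing follows final review; the deadline of hour 32 is its only limit. It must start by 32 − 6 = hour 26.
Note summarizing has to be done before final review (must start by hour 26). That means finishing by hour 26, i.e. starting by 26 − 2 = hour 24.
The problem set feeds into note summarizing (must start by hour 24); so the problem set must finish by hour 24 and therefore start by hour 19.
So the problem set can start as early as hour 14 and as late as hour 19, giving 19 − 14 = 5 hours of slack.

5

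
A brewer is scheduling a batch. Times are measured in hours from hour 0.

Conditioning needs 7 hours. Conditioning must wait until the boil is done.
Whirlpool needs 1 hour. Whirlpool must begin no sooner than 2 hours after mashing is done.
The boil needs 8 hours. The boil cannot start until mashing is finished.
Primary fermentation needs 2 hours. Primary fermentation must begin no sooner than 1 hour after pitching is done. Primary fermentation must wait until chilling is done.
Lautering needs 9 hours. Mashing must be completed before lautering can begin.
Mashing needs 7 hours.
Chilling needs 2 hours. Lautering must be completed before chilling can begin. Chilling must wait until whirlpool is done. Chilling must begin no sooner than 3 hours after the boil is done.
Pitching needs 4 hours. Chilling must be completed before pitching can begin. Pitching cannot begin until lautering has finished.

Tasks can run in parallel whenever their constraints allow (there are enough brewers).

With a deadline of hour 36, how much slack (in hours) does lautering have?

Mashing can start immediately at hour 0; it finishes at hour 7.
Lautering cannot begin until mashing (finishes hour 7). It runs from hour 7 to 7 + 9 = hour 16.

Working backward from the deadline:
Primary fermentation must finish by hour 36; it takes 2 hours, so it must start by 36 − 2 = hour 34.
Pitching feeds into primary fermentation (must start by hour 34, minus 1-hour gap → hour 33); so pitching must finish by hour 33 and therefore start by hour 29.
Chilling must finish in time for pitching (must start by hour 29); primary fermentation (must start by hour 34). The tightest is hour 29, so chilling must start by 29 − 2 = hour 27.
Lautering has several dependents: chilling (must start by hour 27); pitching (must start by hour 29). The earliest of those limits is hour 27, so lautering must start by 27 − 9 = hour 18.
So lautering can start as early as hour 7 and as late as hour 18, giving 18 − 7 = 11 hours of slack.

11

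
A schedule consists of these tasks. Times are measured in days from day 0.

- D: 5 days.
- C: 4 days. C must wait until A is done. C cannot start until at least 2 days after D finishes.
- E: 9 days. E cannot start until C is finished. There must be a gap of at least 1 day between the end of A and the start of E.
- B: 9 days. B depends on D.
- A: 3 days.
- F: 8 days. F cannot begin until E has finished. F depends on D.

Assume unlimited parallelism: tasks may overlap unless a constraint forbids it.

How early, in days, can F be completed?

D can start immediately at day 0; it finishes at day 5.
Nothing blocks A, so it runs from day 0 to day 3.
For C: A (finishes day 3); D (finishes day 5, plus 2-day gap → day 7). Taking the maximum gives a start of day 7, and it finishes at 7 + 4 = day 11.
E needs all of C (finishes day 11); A (finishes day 3, plus 1-day gap → day 4). That puts its earliest start at day 11; it finishes at 11 + 9 = day 20.
For F: E (finishes day 20); D (finishes day 5). Taking the maximum gives a start of day 20, and it finishes at 20 + 8 = day 28.

28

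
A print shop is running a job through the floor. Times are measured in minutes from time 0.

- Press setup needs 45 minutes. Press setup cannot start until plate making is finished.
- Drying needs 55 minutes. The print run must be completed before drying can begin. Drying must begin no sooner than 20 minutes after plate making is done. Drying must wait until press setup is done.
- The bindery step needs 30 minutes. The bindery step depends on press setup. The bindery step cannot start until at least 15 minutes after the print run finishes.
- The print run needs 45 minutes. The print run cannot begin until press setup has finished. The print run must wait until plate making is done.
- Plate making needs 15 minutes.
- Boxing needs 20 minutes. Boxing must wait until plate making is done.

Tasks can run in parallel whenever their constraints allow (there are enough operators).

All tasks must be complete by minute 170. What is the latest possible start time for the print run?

Drying has no dependents, so it just needs to finish by minute 170. Starting by 170 − 55 = minute 115 achieves that.
Nothing follows the bindery step; the deadline of minute 170 is its only limit. It must start by 170 − 30 = minute 140.
The print run feeds drying (must start by minute 115); the bindery step (must start by minute 140, minus 15-minute gap → minute 125). Taking the minimum, the print run must finish by minute 115 and start by 115 − 45 = minute 70.

70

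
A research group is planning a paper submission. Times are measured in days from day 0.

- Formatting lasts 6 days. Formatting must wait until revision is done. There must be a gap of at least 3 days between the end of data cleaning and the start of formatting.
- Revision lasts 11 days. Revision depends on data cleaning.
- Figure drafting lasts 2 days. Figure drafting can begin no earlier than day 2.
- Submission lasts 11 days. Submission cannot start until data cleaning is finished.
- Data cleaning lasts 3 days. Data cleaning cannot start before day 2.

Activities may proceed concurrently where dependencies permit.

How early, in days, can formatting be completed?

22

Data cleaning waits on its own release at day 2, so it starts at day 2 and finishes at 2 + 3 = day 5.
Revision waits on data cleaning (finishes day 5), so it starts at day 5 and finishes at 5 + 11 = day 16.
Formatting has to wait for revision (finishes day 16); data cleaning (finishes day 5, plus 3-day gap → day 8). The latest of these is day 16, so formatting runs day 16 to 16 + 6 = day 22.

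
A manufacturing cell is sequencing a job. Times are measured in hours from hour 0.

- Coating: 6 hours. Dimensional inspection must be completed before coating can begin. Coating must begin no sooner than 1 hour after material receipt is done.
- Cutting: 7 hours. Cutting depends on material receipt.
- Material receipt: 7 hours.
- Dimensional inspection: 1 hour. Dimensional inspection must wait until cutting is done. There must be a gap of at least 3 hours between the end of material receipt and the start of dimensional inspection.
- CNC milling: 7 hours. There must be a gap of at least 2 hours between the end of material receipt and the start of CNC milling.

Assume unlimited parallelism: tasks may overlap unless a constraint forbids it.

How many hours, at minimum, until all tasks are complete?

Material receipt can start immediately at hour 0; it finishes at hour 7.
CNC milling waits on material receipt (finishes hour 7, plus 2-hour gap → hour 9), so it starts at hour 9 and finishes at 9 + 7 = hour 16.
Cutting cannot begin until material receipt (finishes hour 7). It runs from hour 7 to 7 + 7 = hour 14.
For dimensional inspection: cutting (finishes hour 14); material receipt (finishes hour 7, plus 3-hour gap → hour 10). Taking the maximum gives a start of hour 14, and it finishes at 14 + 1 = hour 15.
Coating has to wait for dimensional inspection (finishes hour 15); material receipt (finishes hour 7, plus 1-hour gap → hour 8). The latest of these is hour 15, so coating runs hour 15 to 15 + 6 = hour 21.
All tasks are finished once the last one completes. Finish times: Material receipt at 7, Cutting at 14, CNC milling at 16, Dimensional inspection at 15, Coating at 21. The latest is hour 21.

21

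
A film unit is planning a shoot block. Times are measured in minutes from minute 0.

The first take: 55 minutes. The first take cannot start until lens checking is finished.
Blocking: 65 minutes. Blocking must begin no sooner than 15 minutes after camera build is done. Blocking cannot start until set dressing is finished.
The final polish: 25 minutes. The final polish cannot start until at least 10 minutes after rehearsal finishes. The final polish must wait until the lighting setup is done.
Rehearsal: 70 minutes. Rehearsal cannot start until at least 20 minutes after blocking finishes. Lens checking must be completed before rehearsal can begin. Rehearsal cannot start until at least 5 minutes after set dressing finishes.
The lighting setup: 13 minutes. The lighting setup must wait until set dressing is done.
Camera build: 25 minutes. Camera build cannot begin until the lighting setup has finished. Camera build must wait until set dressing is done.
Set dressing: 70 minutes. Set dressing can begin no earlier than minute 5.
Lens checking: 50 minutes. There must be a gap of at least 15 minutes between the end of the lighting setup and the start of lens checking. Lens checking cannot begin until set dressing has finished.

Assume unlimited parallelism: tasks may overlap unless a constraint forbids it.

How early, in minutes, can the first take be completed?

208

Set dressing cannot begin until its own release at minute 5. It runs from minute 5 to 5 + 70 = minute 75.
After set dressing (finishes minute 75), the lighting setup can start at minute 75 and finishes at minute 88.
For lens checking: the lighting setup (finishes minute 88, plus 15-minute gap → minute 103); set dressing (finishes minute 75). Taking the maximum gives a start of minute 103, and it finishes at 103 + 50 = minute 153.
The first take cannot begin until lens checking (finishes minute 153). It runs from minute 153 to 153 + 55 = minute 208.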